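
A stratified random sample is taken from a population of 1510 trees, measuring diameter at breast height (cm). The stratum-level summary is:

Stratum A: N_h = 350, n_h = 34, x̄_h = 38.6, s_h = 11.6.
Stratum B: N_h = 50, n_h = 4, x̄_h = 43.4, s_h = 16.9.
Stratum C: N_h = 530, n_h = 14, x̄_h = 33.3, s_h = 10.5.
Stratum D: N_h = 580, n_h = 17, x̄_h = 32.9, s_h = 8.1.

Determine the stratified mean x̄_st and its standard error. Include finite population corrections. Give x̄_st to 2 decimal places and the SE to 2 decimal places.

x̄_st = Σ W_h x̄_h = (350·38.6 + 50·43.4 + 530·33.3 + 580·32.9)/1510 = 34.70927
V̂(x̄_st) = Σ W_h² (1 − n_h/N_h) s_h²/n_h, with W_h = N_h/N and N = 1510:
  stratum A: (350/1510)²·(1 − 34/350)·11.6²/34 = 0.191972
  stratum B: (50/1510)²·(1 − 4/50)·16.9²/4 = 0.0720257
  stratum C: (530/1510)²·(1 − 14/530)·10.5²/14 = 0.944544
  stratum D: (580/1510)²·(1 − 17/580)·8.1²/17 = 0.552718
V̂(x̄_st) = 1.76126
SE(x̄_st) = √1.76126 = 1.32712

x̄_st ≈ 34.71, SE ≈ 1.33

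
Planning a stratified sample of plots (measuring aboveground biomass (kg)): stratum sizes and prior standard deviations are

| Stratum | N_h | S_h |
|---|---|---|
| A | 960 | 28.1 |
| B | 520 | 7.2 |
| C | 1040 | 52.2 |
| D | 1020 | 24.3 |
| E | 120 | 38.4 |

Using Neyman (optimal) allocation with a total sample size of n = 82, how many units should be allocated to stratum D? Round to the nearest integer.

18

Neyman allocation: n_h = n · N_h S_h / Σ N_i S_i, with n = 82.
  stratum A: N_h·S_h = 960·28.1 = 26976.00
  stratum B: N_h·S_h = 520·7.2 = 3744.00
  stratum C: N_h·S_h = 1040·52.2 = 54288.00
  stratum D: N_h·S_h = 1020·24.3 = 24786.00
  stratum E: N_h·S_h = 120·38.4 = 4608.00
Σ N_h S_h = 114402.00
n for stratum D = 82·24786.00/114402.00 = 17.766 → 18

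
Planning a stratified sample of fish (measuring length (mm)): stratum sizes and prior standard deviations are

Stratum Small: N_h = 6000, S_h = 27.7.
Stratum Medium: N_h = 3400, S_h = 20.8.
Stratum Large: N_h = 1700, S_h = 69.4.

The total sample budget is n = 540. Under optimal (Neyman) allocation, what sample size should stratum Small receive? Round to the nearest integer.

253

Neyman allocation: n_h = n · N_h S_h / Σ N_i S_i, with n = 540.
  stratum Small: N_h·S_h = 6000·27.7 = 166200.00
  stratum Medium: N_h·S_h = 3400·20.8 = 70720.00
  stratum Large: N_h·S_h = 1700·69.4 = 117980.00
Σ N_h S_h = 354900.00
n for stratum Small = 540·166200.00/354900.00 = 252.883 → 253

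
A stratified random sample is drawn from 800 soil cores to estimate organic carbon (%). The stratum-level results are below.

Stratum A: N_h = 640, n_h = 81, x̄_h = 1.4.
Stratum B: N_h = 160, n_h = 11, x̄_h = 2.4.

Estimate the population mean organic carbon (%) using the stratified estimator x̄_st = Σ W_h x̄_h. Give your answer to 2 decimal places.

x̄_st ≈ 1.60

N = Σ N_h = 800. Stratum weights W_h = N_h/N.
x̄_st = (640·1.4 + 160·2.4) / 800 = 1.6000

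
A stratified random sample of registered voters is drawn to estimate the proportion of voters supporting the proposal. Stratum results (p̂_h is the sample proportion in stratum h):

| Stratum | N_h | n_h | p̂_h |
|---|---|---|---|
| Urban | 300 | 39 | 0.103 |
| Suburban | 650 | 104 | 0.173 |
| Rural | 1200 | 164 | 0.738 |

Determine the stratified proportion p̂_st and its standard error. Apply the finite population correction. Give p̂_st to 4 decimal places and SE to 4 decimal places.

N = 2150; stratum weights W_h = N_h/N.
p̂_st = Σ W_h p̂_h = (300·0.103 + 650·0.173 + 1200·0.738)/2150 = 0.47858
V̂(p̂_st) = Σ W_h² (1 − n_h/N_h) p̂_h(1−p̂_h)/(n_h−1):
  stratum Urban: (300/2150)²·(1 − 39/300)·0.103·0.897/38 = 4.11842e-05
  stratum Suburban: (650/2150)²·(1 − 104/650)·0.173·0.827/103 = 0.000106646
  stratum Rural: (1200/2150)²·(1 − 164/1200)·0.738·0.262/163 = 0.000319032
V̂(p̂_st) = 0.000466862; SE = √V̂ = 0.021607

p̂_st ≈ 0.4786, SE ≈ 0.0216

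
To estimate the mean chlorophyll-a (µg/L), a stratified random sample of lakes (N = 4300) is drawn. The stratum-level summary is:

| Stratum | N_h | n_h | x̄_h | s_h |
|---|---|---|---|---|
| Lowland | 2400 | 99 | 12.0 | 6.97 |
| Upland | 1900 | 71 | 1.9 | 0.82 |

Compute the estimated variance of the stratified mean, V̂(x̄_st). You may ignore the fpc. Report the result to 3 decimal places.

V̂(x̄_st) = Σ W_h² s_h²/n_h, with W_h = N_h/N and N = 4300:
  stratum Lowland: (2400/4300)²·6.97²/99 = 0.152868
  stratum Upland: (1900/4300)²·0.82²/71 = 0.00184901
V̂(x̄_st) = 0.154717

V̂(x̄_st) ≈ 0.155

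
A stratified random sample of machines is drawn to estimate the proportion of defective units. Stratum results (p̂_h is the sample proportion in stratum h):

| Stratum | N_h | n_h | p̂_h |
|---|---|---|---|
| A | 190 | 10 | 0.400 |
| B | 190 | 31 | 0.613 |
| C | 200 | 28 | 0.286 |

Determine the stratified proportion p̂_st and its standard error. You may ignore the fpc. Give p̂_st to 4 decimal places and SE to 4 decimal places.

p̂_st ≈ 0.4305, SE ≈ 0.0679

N = 580; stratum weights W_h = N_h/N.
p̂_st = Σ W_h p̂_h = (190·0.400 + 190·0.613 + 200·0.286)/580 = 0.43047
V̂(p̂_st) = Σ W_h² p̂_h(1−p̂_h)/(n_h−1):
  stratum A: (190/580)²·0.400·0.600/9 = 0.00286167
  stratum B: (190/580)²·0.613·0.387/30 = 0.000848597
  stratum C: (200/580)²·0.286·0.714/27 = 0.0008993
V̂(p̂_st) = 0.00460957; SE = √V̂ = 0.0678938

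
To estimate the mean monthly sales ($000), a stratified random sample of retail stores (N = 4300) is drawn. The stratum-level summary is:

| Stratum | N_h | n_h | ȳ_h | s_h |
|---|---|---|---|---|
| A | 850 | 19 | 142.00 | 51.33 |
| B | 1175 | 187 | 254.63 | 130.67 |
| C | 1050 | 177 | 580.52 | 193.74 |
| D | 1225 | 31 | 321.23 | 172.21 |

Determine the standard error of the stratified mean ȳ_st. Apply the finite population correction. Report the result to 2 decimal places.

SE(ȳ_st) ≈ 9.86

V̂(ȳ_st) = Σ W_h² (1 − n_h/N_h) s_h²/n_h, with W_h = N_h/N and N = 4300:
  stratum A: (850/4300)²·(1 − 19/850)·51.33²/19 = 5.29751
  stratum B: (1175/4300)²·(1 − 187/1175)·130.67²/187 = 5.73282
  stratum C: (1050/4300)²·(1 − 177/1050)·193.74²/177 = 10.5131
  stratum D: (1225/4300)²·(1 − 31/1225)·172.21²/31 = 75.6761
V̂(ȳ_st) = 97.2195
SE(ȳ_st) = √97.2195 = 9.86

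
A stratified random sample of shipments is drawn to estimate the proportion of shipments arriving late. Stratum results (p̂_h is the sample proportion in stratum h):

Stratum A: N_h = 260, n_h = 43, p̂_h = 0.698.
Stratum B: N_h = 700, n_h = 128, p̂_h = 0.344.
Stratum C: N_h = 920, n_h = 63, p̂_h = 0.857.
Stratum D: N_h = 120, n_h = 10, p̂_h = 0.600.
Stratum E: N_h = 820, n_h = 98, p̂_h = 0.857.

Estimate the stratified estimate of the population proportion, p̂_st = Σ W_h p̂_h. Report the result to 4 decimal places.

p̂_st ≈ 0.7041

N = 2820; stratum weights W_h = N_h/N.
p̂_st = Σ W_h p̂_h = (260·0.698 + 700·0.344 + 920·0.857 + 120·0.600 + 820·0.857)/2820 = 0.70406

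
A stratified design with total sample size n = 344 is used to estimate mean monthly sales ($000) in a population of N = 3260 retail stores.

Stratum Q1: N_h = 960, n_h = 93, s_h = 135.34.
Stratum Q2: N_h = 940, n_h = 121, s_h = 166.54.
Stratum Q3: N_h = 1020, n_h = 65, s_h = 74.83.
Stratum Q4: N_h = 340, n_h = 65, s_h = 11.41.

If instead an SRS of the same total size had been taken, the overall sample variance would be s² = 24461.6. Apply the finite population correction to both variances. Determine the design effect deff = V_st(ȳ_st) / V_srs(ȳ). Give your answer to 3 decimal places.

deff ≈ 0.628

V̂(ȳ_st) = Σ W_h² (1 − n_h/N_h) s_h²/n_h, with W_h = N_h/N and N = 3260:
  stratum Q1: (960/3260)²·(1 − 93/960)·135.34²/93 = 15.425
  stratum Q2: (940/3260)²·(1 − 121/940)·166.54²/121 = 16.6046
  stratum Q3: (1020/3260)²·(1 − 65/1020)·74.83²/65 = 7.89599
  stratum Q4: (340/3260)²·(1 − 65/340)·11.41²/65 = 0.0176212
V_st = 39.9432
V_srs = (1 − 344/3260)·24461.6/344 = 63.6057
deff = V_st / V_srs = 39.9432/63.6057 = 0.6280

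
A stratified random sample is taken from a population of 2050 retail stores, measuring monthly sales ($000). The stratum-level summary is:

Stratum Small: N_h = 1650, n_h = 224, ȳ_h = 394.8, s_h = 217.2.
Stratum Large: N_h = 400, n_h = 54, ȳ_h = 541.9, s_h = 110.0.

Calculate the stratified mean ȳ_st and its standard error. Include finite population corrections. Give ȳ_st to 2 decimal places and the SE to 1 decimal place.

ȳ_st = Σ W_h ȳ_h = (1650·394.8 + 400·541.9)/2050 = 423.50244
V̂(ȳ_st) = Σ W_h² (1 − n_h/N_h) s_h²/n_h, with W_h = N_h/N and N = 2050:
  stratum Small: (1650/2050)²·(1 − 224/1650)·217.2²/224 = 117.915
  stratum Large: (400/2050)²·(1 − 54/400)·110.0²/54 = 7.37938
V̂(ȳ_st) = 125.294
SE(ȳ_st) = √125.294 = 11.1935

ȳ_st ≈ 423.50, SE ≈ 11.2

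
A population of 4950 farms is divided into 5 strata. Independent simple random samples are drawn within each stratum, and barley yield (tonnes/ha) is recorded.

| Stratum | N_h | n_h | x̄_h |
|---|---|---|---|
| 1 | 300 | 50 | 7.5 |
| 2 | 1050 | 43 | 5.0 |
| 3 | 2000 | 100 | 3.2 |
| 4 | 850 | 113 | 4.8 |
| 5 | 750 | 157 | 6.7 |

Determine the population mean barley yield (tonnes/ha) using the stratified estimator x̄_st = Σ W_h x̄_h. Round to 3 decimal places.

x̄_st ≈ 4.647

N = Σ N_h = 4950. Stratum weights W_h = N_h/N.
x̄_st = (300·7.5 + 1050·5.0 + 2000·3.2 + 850·4.8 + 750·6.7) / 4950 = 4.64747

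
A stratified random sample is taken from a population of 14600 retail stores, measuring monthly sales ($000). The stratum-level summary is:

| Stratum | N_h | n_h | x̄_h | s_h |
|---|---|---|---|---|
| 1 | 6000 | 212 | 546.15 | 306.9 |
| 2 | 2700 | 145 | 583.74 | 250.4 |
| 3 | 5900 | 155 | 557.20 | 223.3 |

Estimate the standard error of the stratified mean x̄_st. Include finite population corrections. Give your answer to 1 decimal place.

SE(x̄_st) ≈ 11.7

V̂(x̄_st) = Σ W_h² (1 − n_h/N_h) s_h²/n_h, with W_h = N_h/N and N = 14600:
  stratum 1: (6000/14600)²·(1 − 212/6000)·306.9²/212 = 72.3822
  stratum 2: (2700/14600)²·(1 − 145/2700)·250.4²/145 = 13.9942
  stratum 3: (5900/14600)²·(1 − 155/5900)·223.3²/155 = 51.1543
V̂(x̄_st) = 137.531
SE(x̄_st) = √137.531 = 11.7274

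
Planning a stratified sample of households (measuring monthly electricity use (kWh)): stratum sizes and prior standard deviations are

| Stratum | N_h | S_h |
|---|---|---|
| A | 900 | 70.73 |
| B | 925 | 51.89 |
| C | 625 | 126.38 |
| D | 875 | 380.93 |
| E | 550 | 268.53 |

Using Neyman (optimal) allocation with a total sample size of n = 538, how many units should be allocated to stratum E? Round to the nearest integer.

Neyman allocation: n_h = n · N_h S_h / Σ N_i S_i, with n = 538.
  stratum A: N_h·S_h = 900·70.73 = 63657.00
  stratum B: N_h·S_h = 925·51.89 = 47998.25
  stratum C: N_h·S_h = 625·126.38 = 78987.50
  stratum D: N_h·S_h = 875·380.93 = 333313.75
  stratum E: N_h·S_h = 550·268.53 = 147691.50
Σ N_h S_h = 671648.00
n for stratum E = 538·147691.50/671648.00 = 118.303 → 118

118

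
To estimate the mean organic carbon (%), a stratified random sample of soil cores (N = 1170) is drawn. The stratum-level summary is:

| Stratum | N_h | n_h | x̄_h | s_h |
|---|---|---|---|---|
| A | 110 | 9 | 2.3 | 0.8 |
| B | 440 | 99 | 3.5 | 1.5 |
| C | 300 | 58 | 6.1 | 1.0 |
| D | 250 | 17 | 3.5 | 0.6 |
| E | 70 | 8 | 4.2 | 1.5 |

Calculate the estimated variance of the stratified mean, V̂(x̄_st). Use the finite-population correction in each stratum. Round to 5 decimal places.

V̂(x̄_st) ≈ 0.00578

V̂(x̄_st) = Σ W_h² (1 − n_h/N_h) s_h²/n_h, with W_h = N_h/N and N = 1170:
  stratum A: (110/1170)²·(1 − 9/110)·0.8²/9 = 0.000577138
  stratum B: (440/1170)²·(1 − 99/440)·1.5²/99 = 0.00249105
  stratum C: (300/1170)²·(1 − 58/300)·1.0²/58 = 0.000914401
  stratum D: (250/1170)²·(1 − 17/250)·0.6²/17 = 0.00090111
  stratum E: (70/1170)²·(1 − 8/70)·1.5²/8 = 0.000891683
V̂(x̄_st) = 0.00577538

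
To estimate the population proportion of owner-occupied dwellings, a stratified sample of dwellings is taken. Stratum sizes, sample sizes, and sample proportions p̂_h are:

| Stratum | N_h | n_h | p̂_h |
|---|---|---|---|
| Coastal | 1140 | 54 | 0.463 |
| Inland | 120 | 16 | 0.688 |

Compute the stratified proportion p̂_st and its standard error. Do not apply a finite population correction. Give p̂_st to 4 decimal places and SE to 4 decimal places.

N = 1260; stratum weights W_h = N_h/N.
p̂_st = Σ W_h p̂_h = (1140·0.463 + 120·0.688)/1260 = 0.48443
V̂(p̂_st) = Σ W_h² p̂_h(1−p̂_h)/(n_h−1):
  stratum Coastal: (1140/1260)²·0.463·0.537/53 = 0.00384015
  stratum Inland: (120/1260)²·0.688·0.312/15 = 0.0001298
V̂(p̂_st) = 0.00396995; SE = √V̂ = 0.0630075

p̂_st ≈ 0.4844, SE ≈ 0.0630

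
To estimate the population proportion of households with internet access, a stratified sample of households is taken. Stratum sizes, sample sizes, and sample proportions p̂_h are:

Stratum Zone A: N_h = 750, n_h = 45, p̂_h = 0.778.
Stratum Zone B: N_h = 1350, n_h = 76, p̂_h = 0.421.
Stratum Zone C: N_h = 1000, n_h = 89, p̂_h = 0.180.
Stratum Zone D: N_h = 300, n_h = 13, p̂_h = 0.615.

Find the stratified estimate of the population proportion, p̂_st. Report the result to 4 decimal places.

N = 3400; stratum weights W_h = N_h/N.
p̂_st = Σ W_h p̂_h = (750·0.778 + 1350·0.421 + 1000·0.180 + 300·0.615)/3400 = 0.44599

p̂_st ≈ 0.4460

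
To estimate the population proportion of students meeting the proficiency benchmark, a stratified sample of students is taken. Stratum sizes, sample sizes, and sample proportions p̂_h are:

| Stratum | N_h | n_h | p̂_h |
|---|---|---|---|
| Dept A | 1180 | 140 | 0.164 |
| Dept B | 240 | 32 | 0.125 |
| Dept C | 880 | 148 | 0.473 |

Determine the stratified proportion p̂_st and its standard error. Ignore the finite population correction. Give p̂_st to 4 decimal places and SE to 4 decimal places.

N = 2300; stratum weights W_h = N_h/N.
p̂_st = Σ W_h p̂_h = (1180·0.164 + 240·0.125 + 880·0.473)/2300 = 0.27816
V̂(p̂_st) = Σ W_h² p̂_h(1−p̂_h)/(n_h−1):
  stratum Dept A: (1180/2300)²·0.164·0.836/139 = 0.000259623
  stratum Dept B: (240/2300)²·0.125·0.875/31 = 3.8417e-05
  stratum Dept C: (880/2300)²·0.473·0.527/147 = 0.000248236
V̂(p̂_st) = 0.000546276; SE = √V̂ = 0.0233725

p̂_st ≈ 0.2782, SE ≈ 0.0234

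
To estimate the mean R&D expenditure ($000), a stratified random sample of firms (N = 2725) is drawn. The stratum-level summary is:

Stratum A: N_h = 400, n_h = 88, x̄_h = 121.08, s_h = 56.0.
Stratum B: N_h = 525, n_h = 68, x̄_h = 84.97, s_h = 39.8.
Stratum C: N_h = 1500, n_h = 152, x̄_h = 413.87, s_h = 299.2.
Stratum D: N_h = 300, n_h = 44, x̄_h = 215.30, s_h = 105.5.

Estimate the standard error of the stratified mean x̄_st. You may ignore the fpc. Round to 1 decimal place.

V̂(x̄_st) = Σ W_h² s_h²/n_h, with W_h = N_h/N and N = 2725:
  stratum A: (400/2725)²·56.0²/88 = 0.767857
  stratum B: (525/2725)²·39.8²/68 = 0.864655
  stratum C: (1500/2725)²·299.2²/152 = 178.455
  stratum D: (300/2725)²·105.5²/44 = 3.06593
V̂(x̄_st) = 183.154
SE(x̄_st) = √183.154 = 13.5334

SE(x̄_st) ≈ 13.5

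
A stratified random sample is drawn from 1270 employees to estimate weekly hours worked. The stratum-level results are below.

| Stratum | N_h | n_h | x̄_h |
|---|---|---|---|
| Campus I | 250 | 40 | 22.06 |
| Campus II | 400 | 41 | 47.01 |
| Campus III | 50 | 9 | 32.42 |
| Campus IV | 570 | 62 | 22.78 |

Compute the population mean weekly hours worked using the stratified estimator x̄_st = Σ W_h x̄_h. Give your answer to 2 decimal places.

x̄_st ≈ 30.65

N = Σ N_h = 1270. Stratum weights W_h = N_h/N.
x̄_st = (250·22.06 + 400·47.01 + 50·32.42 + 570·22.78) / 1270 = 30.6493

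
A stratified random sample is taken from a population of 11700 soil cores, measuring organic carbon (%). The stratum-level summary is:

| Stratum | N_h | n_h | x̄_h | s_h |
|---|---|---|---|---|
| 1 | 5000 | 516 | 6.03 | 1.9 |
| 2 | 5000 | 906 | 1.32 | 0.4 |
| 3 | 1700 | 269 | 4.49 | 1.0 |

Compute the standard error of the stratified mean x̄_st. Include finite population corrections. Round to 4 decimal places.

SE(x̄_st) ≈ 0.0352

V̂(x̄_st) = Σ W_h² (1 − n_h/N_h) s_h²/n_h, with W_h = N_h/N and N = 11700:
  stratum 1: (5000/11700)²·(1 − 516/5000)·1.9²/516 = 0.00114583
  stratum 2: (5000/11700)²·(1 − 906/5000)·0.4²/906 = 2.64081e-05
  stratum 3: (1700/11700)²·(1 − 269/1700)·1.0²/269 = 6.6064e-05
V̂(x̄_st) = 0.00123831
SE(x̄_st) = √0.00123831 = 0.0351896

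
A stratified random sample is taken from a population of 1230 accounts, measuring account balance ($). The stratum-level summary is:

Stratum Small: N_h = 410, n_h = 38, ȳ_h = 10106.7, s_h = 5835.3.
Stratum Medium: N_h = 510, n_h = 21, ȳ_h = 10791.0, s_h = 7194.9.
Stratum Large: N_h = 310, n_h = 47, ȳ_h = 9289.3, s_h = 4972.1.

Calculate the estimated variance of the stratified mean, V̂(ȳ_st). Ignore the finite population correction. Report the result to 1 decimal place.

V̂(ȳ_st) ≈ 556774.4

V̂(ȳ_st) = Σ W_h² s_h²/n_h, with W_h = N_h/N and N = 1230:
  stratum Small: (410/1230)²·5835.3²/38 = 99563.5
  stratum Medium: (510/1230)²·7194.9²/21 = 423799
  stratum Large: (310/1230)²·4972.1²/47 = 33411.4
V̂(ȳ_st) = 556774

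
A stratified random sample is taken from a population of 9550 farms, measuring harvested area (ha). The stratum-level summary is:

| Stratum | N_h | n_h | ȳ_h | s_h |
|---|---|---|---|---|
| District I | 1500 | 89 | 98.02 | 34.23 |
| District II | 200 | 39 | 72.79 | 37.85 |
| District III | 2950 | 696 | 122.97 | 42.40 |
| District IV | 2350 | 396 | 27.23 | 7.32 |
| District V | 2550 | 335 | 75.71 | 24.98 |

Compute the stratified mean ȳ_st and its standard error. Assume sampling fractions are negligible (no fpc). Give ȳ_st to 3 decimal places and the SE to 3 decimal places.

ȳ_st ≈ 81.822, SE ≈ 0.853

ȳ_st = Σ W_h ȳ_h = (1500·98.02 + 200·72.79 + 2950·122.97 + 2350·27.23 + 2550·75.71)/9550 = 81.82204
V̂(ȳ_st) = Σ W_h² s_h²/n_h, with W_h = N_h/N and N = 9550:
  stratum District I: (1500/9550)²·34.23²/89 = 0.324788
  stratum District II: (200/9550)²·37.85²/39 = 0.0161109
  stratum District III: (2950/9550)²·42.40²/696 = 0.246468
  stratum District IV: (2350/9550)²·7.32²/396 = 0.00819325
  stratum District V: (2550/9550)²·24.98²/335 = 0.132805
V̂(ȳ_st) = 0.728364
SE(ȳ_st) = √0.728364 = 0.853443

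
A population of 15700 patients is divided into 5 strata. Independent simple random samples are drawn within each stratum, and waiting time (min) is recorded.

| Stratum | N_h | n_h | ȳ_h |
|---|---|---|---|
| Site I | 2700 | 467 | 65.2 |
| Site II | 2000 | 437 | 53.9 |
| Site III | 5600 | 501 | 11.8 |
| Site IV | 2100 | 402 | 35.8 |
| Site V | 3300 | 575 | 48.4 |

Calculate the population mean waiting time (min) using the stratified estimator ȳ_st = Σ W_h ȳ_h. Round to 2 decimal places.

ȳ_st ≈ 37.25

N = Σ N_h = 15700. Stratum weights W_h = N_h/N.
ȳ_st = (2700·65.2 + 2000·53.9 + 5600·11.8 + 2100·35.8 + 3300·48.4) / 15700 = 37.2497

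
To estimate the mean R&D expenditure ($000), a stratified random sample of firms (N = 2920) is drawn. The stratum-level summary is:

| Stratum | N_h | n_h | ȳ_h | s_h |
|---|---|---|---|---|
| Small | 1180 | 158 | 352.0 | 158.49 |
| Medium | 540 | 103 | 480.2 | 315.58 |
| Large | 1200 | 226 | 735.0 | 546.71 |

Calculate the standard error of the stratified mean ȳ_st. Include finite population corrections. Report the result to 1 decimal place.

V̂(ȳ_st) = Σ W_h² (1 − n_h/N_h) s_h²/n_h, with W_h = N_h/N and N = 2920:
  stratum Small: (1180/2920)²·(1 − 158/1180)·158.49²/158 = 22.4861
  stratum Medium: (540/2920)²·(1 − 103/540)·315.58²/103 = 26.7603
  stratum Large: (1200/2920)²·(1 − 226/1200)·546.71²/226 = 181.293
V̂(ȳ_st) = 230.539
SE(ȳ_st) = √230.539 = 15.1835

SE(ȳ_st) ≈ 15.2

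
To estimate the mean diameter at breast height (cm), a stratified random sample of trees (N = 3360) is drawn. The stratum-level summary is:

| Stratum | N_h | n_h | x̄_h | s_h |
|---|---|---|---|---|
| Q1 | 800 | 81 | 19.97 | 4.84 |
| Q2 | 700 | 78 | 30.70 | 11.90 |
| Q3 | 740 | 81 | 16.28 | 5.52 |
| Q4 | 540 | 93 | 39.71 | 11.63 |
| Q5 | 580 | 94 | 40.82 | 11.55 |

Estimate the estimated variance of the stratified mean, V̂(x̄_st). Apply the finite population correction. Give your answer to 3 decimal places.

V̂(x̄_st) = Σ W_h² (1 − n_h/N_h) s_h²/n_h, with W_h = N_h/N and N = 3360:
  stratum Q1: (800/3360)²·(1 − 81/800)·4.84²/81 = 0.0147349
  stratum Q2: (700/3360)²·(1 − 78/700)·11.90²/78 = 0.0700179
  stratum Q3: (740/3360)²·(1 − 81/740)·5.52²/81 = 0.0162492
  stratum Q4: (540/3360)²·(1 − 93/540)·11.63²/93 = 0.0310956
  stratum Q5: (580/3360)²·(1 − 94/580)·11.55²/94 = 0.0354341
V̂(x̄_st) = 0.167532

V̂(x̄_st) ≈ 0.168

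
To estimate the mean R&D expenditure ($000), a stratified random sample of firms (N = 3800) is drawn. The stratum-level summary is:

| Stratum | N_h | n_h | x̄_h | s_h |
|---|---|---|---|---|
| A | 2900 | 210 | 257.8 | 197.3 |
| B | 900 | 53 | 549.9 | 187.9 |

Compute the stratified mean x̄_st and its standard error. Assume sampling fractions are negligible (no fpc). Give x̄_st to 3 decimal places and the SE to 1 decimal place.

x̄_st ≈ 326.982, SE ≈ 12.1

x̄_st = Σ W_h x̄_h = (2900·257.8 + 900·549.9)/3800 = 326.98158
V̂(x̄_st) = Σ W_h² s_h²/n_h, with W_h = N_h/N and N = 3800:
  stratum A: (2900/3800)²·197.3²/210 = 107.96
  stratum B: (900/3800)²·187.9²/53 = 37.3676
V̂(x̄_st) = 145.328
SE(x̄_st) = √145.328 = 12.0552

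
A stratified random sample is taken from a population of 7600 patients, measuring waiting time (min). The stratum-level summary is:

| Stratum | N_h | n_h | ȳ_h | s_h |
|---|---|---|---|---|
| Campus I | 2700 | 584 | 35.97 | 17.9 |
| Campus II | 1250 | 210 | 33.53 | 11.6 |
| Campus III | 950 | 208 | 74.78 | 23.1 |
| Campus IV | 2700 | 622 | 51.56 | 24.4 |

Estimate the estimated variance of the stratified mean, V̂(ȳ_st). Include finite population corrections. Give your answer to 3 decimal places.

V̂(ȳ_st) = Σ W_h² (1 − n_h/N_h) s_h²/n_h, with W_h = N_h/N and N = 7600:
  stratum Campus I: (2700/7600)²·(1 − 584/2700)·17.9²/584 = 0.0542682
  stratum Campus II: (1250/7600)²·(1 − 210/1250)·11.6²/210 = 0.0144216
  stratum Campus III: (950/7600)²·(1 − 208/950)·23.1²/208 = 0.0313084
  stratum Campus IV: (2700/7600)²·(1 − 622/2700)·24.4²/622 = 0.0929761
V̂(ȳ_st) = 0.192974

V̂(ȳ_st) ≈ 0.193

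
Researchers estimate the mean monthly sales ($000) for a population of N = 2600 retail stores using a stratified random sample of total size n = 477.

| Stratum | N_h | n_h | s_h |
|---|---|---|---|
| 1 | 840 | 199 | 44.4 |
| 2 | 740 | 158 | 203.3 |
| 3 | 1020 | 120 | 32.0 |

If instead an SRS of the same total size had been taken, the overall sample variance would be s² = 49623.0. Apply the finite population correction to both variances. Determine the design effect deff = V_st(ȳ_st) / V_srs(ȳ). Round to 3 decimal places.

deff ≈ 0.219

V̂(ȳ_st) = Σ W_h² (1 − n_h/N_h) s_h²/n_h, with W_h = N_h/N and N = 2600:
  stratum 1: (840/2600)²·(1 − 199/840)·44.4²/199 = 0.789048
  stratum 2: (740/2600)²·(1 − 158/740)·203.3²/158 = 16.6658
  stratum 3: (1020/2600)²·(1 − 120/1020)·32.0²/120 = 1.15882
V_st = 18.6136
V_srs = (1 − 477/2600)·49623.0/477 = 84.9457
deff = V_st / V_srs = 18.6136/84.9457 = 0.2191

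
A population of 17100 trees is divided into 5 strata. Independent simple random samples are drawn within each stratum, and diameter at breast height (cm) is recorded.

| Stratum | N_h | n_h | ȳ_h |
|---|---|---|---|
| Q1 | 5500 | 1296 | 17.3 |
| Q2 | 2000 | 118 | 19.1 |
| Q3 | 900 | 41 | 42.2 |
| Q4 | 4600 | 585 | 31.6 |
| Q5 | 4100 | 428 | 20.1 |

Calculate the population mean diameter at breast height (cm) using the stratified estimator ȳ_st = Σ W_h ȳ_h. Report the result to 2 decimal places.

ȳ_st ≈ 23.34

N = Σ N_h = 17100. Stratum weights W_h = N_h/N.
ȳ_st = (5500·17.3 + 2000·19.1 + 900·42.2 + 4600·31.6 + 4100·20.1) / 17100 = 23.3392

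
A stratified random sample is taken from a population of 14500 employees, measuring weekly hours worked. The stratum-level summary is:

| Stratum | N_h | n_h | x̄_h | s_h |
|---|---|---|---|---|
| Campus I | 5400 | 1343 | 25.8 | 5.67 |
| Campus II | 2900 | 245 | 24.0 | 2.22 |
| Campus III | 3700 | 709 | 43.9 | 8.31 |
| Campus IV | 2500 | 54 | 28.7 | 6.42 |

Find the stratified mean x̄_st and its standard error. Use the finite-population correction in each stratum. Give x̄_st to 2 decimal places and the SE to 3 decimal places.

x̄_st ≈ 30.56, SE ≈ 0.175

x̄_st = Σ W_h x̄_h = (5400·25.8 + 2900·24.0 + 3700·43.9 + 2500·28.7)/14500 = 30.55862
V̂(x̄_st) = Σ W_h² (1 − n_h/N_h) s_h²/n_h, with W_h = N_h/N and N = 14500:
  stratum Campus I: (5400/14500)²·(1 − 1343/5400)·5.67²/1343 = 0.00249432
  stratum Campus II: (2900/14500)²·(1 − 245/2900)·2.22²/245 = 0.000736659
  stratum Campus III: (3700/14500)²·(1 − 709/3700)·8.31²/709 = 0.0051267
  stratum Campus IV: (2500/14500)²·(1 − 54/2500)·6.42²/54 = 0.0221992
V̂(x̄_st) = 0.0305569
SE(x̄_st) = √0.0305569 = 0.174805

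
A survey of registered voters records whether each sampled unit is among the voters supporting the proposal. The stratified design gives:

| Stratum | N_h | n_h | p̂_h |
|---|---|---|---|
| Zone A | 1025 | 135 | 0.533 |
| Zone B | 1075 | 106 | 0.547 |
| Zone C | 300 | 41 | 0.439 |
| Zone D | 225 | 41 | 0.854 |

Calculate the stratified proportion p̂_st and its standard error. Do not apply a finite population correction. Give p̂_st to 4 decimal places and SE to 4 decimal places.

N = 2625; stratum weights W_h = N_h/N.
p̂_st = Σ W_h p̂_h = (1025·0.533 + 1075·0.547 + 300·0.439 + 225·0.854)/2625 = 0.55550
V̂(p̂_st) = Σ W_h² p̂_h(1−p̂_h)/(n_h−1):
  stratum Zone A: (1025/2625)²·0.533·0.467/134 = 0.000283223
  stratum Zone B: (1075/2625)²·0.547·0.453/105 = 0.000395781
  stratum Zone C: (300/2625)²·0.439·0.561/40 = 8.04176e-05
  stratum Zone D: (225/2625)²·0.854·0.146/40 = 2.29011e-05
V̂(p̂_st) = 0.000782322; SE = √V̂ = 0.02797

p̂_st ≈ 0.5555, SE ≈ 0.0280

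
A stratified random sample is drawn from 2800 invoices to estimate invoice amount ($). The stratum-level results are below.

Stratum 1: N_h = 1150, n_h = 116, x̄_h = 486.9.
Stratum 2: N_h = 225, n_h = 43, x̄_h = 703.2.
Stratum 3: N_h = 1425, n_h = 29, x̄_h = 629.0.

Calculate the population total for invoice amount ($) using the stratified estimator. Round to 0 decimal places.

τ̂_st ≈ 1614480

τ̂_st = Σ N_h x̄_h = 1150·486.9 + 225·703.2 + 1425·629.0 = 1614480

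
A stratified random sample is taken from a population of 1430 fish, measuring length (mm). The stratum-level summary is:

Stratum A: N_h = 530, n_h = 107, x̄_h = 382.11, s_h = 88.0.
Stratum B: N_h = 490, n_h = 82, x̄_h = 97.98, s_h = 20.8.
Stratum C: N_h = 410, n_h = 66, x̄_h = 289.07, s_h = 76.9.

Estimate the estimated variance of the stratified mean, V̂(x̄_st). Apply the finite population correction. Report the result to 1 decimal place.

V̂(x̄_st) = Σ W_h² (1 − n_h/N_h) s_h²/n_h, with W_h = N_h/N and N = 1430:
  stratum A: (530/1430)²·(1 − 107/530)·88.0²/107 = 7.93461
  stratum B: (490/1430)²·(1 − 82/490)·20.8²/82 = 0.515819
  stratum C: (410/1430)²·(1 − 66/410)·76.9²/66 = 6.17986
V̂(x̄_st) = 14.6303

V̂(x̄_st) ≈ 14.6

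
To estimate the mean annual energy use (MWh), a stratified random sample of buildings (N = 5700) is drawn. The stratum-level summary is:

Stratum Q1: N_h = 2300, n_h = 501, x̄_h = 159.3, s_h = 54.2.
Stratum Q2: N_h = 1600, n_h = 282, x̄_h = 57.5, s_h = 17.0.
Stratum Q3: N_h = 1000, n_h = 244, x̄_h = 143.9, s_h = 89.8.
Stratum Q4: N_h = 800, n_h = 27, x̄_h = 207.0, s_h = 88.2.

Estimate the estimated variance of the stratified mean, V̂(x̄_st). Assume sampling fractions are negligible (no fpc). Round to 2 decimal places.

V̂(x̄_st) = Σ W_h² s_h²/n_h, with W_h = N_h/N and N = 5700:
  stratum Q1: (2300/5700)²·54.2²/501 = 0.9547
  stratum Q2: (1600/5700)²·17.0²/282 = 0.0807493
  stratum Q3: (1000/5700)²·89.8²/244 = 1.01722
  stratum Q4: (800/5700)²·88.2²/27 = 5.67549
V̂(x̄_st) = 7.72816

V̂(x̄_st) ≈ 7.73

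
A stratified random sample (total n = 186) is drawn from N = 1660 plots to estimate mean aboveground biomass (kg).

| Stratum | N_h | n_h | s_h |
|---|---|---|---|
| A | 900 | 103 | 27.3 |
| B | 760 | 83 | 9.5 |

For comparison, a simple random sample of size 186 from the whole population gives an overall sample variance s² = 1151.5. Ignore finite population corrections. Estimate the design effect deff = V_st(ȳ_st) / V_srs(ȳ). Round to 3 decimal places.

deff ≈ 0.380

V̂(ȳ_st) = Σ W_h² s_h²/n_h, with W_h = N_h/N and N = 1660:
  stratum A: (900/1660)²·27.3²/103 = 2.12695
  stratum B: (760/1660)²·9.5²/83 = 0.227919
V_st = 2.35487
V_srs = s²/n = 1151.5/186 = 6.19086
deff = V_st / V_srs = 2.35487/6.19086 = 0.3804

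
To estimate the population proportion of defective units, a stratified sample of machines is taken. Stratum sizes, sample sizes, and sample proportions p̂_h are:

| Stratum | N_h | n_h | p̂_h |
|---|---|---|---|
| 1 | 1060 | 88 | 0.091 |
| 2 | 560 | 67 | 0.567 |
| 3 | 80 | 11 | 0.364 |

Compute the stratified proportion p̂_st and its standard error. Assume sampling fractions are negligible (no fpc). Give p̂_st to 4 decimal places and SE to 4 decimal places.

N = 1700; stratum weights W_h = N_h/N.
p̂_st = Σ W_h p̂_h = (1060·0.091 + 560·0.567 + 80·0.364)/1700 = 0.26065
V̂(p̂_st) = Σ W_h² p̂_h(1−p̂_h)/(n_h−1):
  stratum 1: (1060/1700)²·0.091·0.909/87 = 0.000369658
  stratum 2: (560/1700)²·0.567·0.433/66 = 0.00040365
  stratum 3: (80/1700)²·0.364·0.636/10 = 5.12673e-05
V̂(p̂_st) = 0.000824575; SE = √V̂ = 0.0287154

p̂_st ≈ 0.2606, SE ≈ 0.0287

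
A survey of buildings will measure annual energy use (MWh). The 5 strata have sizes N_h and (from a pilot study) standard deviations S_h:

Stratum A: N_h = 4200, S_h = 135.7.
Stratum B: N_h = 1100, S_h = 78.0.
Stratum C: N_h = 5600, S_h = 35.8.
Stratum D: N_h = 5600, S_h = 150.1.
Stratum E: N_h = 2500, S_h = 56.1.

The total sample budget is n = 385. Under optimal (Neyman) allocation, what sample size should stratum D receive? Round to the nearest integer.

Neyman allocation: n_h = n · N_h S_h / Σ N_i S_i, with n = 385.
  stratum A: N_h·S_h = 4200·135.7 = 569940.00
  stratum B: N_h·S_h = 1100·78.0 = 85800.00
  stratum C: N_h·S_h = 5600·35.8 = 200480.00
  stratum D: N_h·S_h = 5600·150.1 = 840560.00
  stratum E: N_h·S_h = 2500·56.1 = 140250.00
Σ N_h S_h = 1837030.00
n for stratum D = 385·840560.00/1837030.00 = 176.162 → 176

176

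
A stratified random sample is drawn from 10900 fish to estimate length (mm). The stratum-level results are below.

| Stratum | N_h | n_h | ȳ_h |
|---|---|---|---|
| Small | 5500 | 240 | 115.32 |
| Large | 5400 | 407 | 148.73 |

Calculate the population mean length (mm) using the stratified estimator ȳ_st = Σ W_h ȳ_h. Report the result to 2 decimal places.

ȳ_st ≈ 131.87

N = Σ N_h = 10900. Stratum weights W_h = N_h/N.
ȳ_st = (5500·115.32 + 5400·148.73) / 10900 = 131.8717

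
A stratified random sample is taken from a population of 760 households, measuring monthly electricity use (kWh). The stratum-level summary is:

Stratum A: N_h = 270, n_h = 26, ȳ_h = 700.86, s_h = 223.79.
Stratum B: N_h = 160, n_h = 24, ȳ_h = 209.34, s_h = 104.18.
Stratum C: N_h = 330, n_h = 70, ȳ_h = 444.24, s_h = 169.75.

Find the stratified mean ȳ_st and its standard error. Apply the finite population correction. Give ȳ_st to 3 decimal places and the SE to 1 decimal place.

ȳ_st = Σ W_h ȳ_h = (270·700.86 + 160·209.34 + 330·444.24)/760 = 485.95500
V̂(ȳ_st) = Σ W_h² (1 − n_h/N_h) s_h²/n_h, with W_h = N_h/N and N = 760:
  stratum A: (270/760)²·(1 − 26/270)·223.79²/26 = 219.702
  stratum B: (160/760)²·(1 − 24/160)·104.18²/24 = 17.0368
  stratum C: (330/760)²·(1 − 70/330)·169.75²/70 = 61.1479
V̂(ȳ_st) = 297.887
SE(ȳ_st) = √297.887 = 17.2594

ȳ_st ≈ 485.955, SE ≈ 17.3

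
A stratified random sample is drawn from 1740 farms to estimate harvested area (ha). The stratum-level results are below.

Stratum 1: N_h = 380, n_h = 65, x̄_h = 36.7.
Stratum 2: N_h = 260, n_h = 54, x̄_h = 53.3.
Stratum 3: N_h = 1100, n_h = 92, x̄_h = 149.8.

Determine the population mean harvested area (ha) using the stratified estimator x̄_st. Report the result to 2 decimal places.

N = Σ N_h = 1740. Stratum weights W_h = N_h/N.
x̄_st = (380·36.7 + 260·53.3 + 1100·149.8) / 1740 = 110.6805

x̄_st ≈ 110.68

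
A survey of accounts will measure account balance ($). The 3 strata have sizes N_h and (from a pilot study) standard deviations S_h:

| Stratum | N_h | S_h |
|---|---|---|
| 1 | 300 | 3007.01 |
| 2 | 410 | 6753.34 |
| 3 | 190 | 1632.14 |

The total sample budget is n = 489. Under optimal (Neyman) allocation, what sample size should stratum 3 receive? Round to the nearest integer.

Neyman allocation: n_h = n · N_h S_h / Σ N_i S_i, with n = 489.
  stratum 1: N_h·S_h = 300·3007.01 = 902103.00
  stratum 2: N_h·S_h = 410·6753.34 = 2768869.40
  stratum 3: N_h·S_h = 190·1632.14 = 310106.60
Σ N_h S_h = 3981079.00
n for stratum 3 = 489·310106.60/3981079.00 = 38.091 → 38

38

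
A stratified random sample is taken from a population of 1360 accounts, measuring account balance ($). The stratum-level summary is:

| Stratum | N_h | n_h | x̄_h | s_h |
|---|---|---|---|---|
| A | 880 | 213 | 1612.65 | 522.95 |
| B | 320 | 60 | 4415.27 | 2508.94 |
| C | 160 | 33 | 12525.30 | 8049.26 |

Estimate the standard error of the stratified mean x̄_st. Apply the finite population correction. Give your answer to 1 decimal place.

SE(x̄_st) ≈ 163.4

V̂(x̄_st) = Σ W_h² (1 − n_h/N_h) s_h²/n_h, with W_h = N_h/N and N = 1360:
  stratum A: (880/1360)²·(1 − 213/880)·522.95²/213 = 407.447
  stratum B: (320/1360)²·(1 − 60/320)·2508.94²/60 = 4719.27
  stratum C: (160/1360)²·(1 − 33/160)·8049.26²/33 = 21569.7
V̂(x̄_st) = 26696.4
SE(x̄_st) = √26696.4 = 163.39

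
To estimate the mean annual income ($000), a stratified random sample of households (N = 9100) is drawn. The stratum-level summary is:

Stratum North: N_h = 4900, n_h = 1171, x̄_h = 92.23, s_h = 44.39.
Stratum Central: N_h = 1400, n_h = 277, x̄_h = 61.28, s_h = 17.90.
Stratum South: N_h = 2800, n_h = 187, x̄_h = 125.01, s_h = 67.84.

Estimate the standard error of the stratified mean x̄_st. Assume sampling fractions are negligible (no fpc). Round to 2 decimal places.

V̂(x̄_st) = Σ W_h² s_h²/n_h, with W_h = N_h/N and N = 9100:
  stratum North: (4900/9100)²·44.39²/1171 = 0.487891
  stratum Central: (1400/9100)²·17.90²/277 = 0.0273779
  stratum South: (2800/9100)²·67.84²/187 = 2.33004
V̂(x̄_st) = 2.84531
SE(x̄_st) = √2.84531 = 1.6868

SE(x̄_st) ≈ 1.69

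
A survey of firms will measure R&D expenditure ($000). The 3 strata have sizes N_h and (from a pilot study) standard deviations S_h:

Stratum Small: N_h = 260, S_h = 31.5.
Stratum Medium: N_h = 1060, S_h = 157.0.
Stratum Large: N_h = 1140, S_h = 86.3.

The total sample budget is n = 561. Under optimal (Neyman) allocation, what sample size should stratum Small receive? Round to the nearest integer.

Neyman allocation: n_h = n · N_h S_h / Σ N_i S_i, with n = 561.
  stratum Small: N_h·S_h = 260·31.5 = 8190.00
  stratum Medium: N_h·S_h = 1060·157.0 = 166420.00
  stratum Large: N_h·S_h = 1140·86.3 = 98382.00
Σ N_h S_h = 272992.00
n for stratum Small = 561·8190.00/272992.00 = 16.830 → 17

17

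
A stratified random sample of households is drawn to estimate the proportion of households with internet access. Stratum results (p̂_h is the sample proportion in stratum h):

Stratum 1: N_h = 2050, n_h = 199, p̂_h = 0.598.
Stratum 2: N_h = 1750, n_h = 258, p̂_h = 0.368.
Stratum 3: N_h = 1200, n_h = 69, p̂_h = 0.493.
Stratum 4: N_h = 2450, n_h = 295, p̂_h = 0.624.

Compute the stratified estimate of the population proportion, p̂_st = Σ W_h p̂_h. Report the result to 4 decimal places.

N = 7450; stratum weights W_h = N_h/N.
p̂_st = Σ W_h p̂_h = (2050·0.598 + 1750·0.368 + 1200·0.493 + 2450·0.624)/7450 = 0.53561

p̂_st ≈ 0.5356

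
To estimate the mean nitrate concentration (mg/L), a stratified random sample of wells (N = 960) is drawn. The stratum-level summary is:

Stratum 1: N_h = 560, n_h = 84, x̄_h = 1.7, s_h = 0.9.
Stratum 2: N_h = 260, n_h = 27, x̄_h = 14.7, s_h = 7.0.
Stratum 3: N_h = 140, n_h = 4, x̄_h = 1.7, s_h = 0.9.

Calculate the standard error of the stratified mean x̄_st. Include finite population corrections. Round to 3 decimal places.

SE(x̄_st) ≈ 0.355

V̂(x̄_st) = Σ W_h² (1 − n_h/N_h) s_h²/n_h, with W_h = N_h/N and N = 960:
  stratum 1: (560/960)²·(1 − 84/560)·0.9²/84 = 0.00278906
  stratum 2: (260/960)²·(1 − 27/260)·7.0²/27 = 0.119294
  stratum 3: (140/960)²·(1 − 4/140)·0.9²/4 = 0.00418359
V̂(x̄_st) = 0.126267
SE(x̄_st) = √0.126267 = 0.35534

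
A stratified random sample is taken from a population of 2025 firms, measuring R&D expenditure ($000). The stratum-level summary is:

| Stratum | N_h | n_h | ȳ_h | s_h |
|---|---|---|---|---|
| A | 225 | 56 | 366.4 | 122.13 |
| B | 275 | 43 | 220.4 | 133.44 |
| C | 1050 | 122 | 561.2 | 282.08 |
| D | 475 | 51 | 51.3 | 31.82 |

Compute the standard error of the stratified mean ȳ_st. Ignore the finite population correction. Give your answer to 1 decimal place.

V̂(ȳ_st) = Σ W_h² s_h²/n_h, with W_h = N_h/N and N = 2025:
  stratum A: (225/2025)²·122.13²/56 = 3.2883
  stratum B: (275/2025)²·133.44²/43 = 7.63693
  stratum C: (1050/2025)²·282.08²/122 = 175.353
  stratum D: (475/2025)²·31.82²/51 = 1.09236
V̂(ȳ_st) = 187.371
SE(ȳ_st) = √187.371 = 13.6883

SE(ȳ_st) ≈ 13.7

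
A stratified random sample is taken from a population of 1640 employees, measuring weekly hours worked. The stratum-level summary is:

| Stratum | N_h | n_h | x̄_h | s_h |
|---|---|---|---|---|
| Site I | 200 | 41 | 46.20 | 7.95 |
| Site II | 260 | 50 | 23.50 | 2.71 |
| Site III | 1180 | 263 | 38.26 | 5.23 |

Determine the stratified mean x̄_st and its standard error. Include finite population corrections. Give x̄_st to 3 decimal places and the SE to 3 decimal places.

x̄_st = Σ W_h x̄_h = (200·46.20 + 260·23.50 + 1180·38.26)/1640 = 36.88829
V̂(x̄_st) = Σ W_h² (1 − n_h/N_h) s_h²/n_h, with W_h = N_h/N and N = 1640:
  stratum Site I: (200/1640)²·(1 − 41/200)·7.95²/41 = 0.0182259
  stratum Site II: (260/1640)²·(1 − 50/260)·2.71²/50 = 0.00298177
  stratum Site III: (1180/1640)²·(1 − 263/1180)·5.23²/263 = 0.0418419
V̂(x̄_st) = 0.0630496
SE(x̄_st) = √0.0630496 = 0.251097

x̄_st ≈ 36.888, SE ≈ 0.251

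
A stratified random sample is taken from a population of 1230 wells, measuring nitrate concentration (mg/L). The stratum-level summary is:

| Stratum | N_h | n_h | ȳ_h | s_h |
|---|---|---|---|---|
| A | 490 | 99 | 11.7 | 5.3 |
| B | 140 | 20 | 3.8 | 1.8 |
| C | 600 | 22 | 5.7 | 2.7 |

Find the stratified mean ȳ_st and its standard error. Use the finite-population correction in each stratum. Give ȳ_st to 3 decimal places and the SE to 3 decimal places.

ȳ_st ≈ 7.874, SE ≈ 0.337

ȳ_st = Σ W_h ȳ_h = (490·11.7 + 140·3.8 + 600·5.7)/1230 = 7.87398
V̂(ȳ_st) = Σ W_h² (1 − n_h/N_h) s_h²/n_h, with W_h = N_h/N and N = 1230:
  stratum A: (490/1230)²·(1 − 99/490)·5.3²/99 = 0.0359318
  stratum B: (140/1230)²·(1 − 20/140)·1.8²/20 = 0.00179893
  stratum C: (600/1230)²·(1 − 22/600)·2.7²/22 = 0.075958
V̂(ȳ_st) = 0.113689
SE(ȳ_st) = √0.113689 = 0.337178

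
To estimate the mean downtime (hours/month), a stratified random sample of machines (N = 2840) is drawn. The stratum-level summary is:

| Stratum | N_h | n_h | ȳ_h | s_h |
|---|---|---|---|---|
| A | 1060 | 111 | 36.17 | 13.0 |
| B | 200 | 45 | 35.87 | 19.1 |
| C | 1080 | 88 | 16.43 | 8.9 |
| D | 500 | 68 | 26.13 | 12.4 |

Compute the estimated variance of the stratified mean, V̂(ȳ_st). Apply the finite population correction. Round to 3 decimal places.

V̂(ȳ_st) = Σ W_h² (1 − n_h/N_h) s_h²/n_h, with W_h = N_h/N and N = 2840:
  stratum A: (1060/2840)²·(1 − 111/1060)·13.0²/111 = 0.189889
  stratum B: (200/2840)²·(1 − 45/200)·19.1²/45 = 0.0311587
  stratum C: (1080/2840)²·(1 − 88/1080)·8.9²/88 = 0.119563
  stratum D: (500/2840)²·(1 − 68/500)·12.4²/68 = 0.0605552
V̂(ȳ_st) = 0.401165

V̂(ȳ_st) ≈ 0.401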